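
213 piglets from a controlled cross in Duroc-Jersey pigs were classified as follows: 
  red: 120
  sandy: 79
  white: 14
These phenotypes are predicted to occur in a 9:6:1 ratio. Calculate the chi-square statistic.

Expected counts for N = 213 under a 9:6:1 ratio (total parts = 16):
  red: 213 × 9/16 = 119.8125
  sandy: 213 × 6/16 = 79.875
  white: 213 × 1/16 = 13.3125
χ² = Σ (O − E)² / E
  red: (120 − 119.8125)² / 119.8125 = 0.0003
  sandy: (79 − 79.875)² / 79.875 = 0.0096
  white: (14 − 13.3125)² / 13.3125 = 0.0355
χ² = 0.0003 + 0.0096 + 0.0355 = 0.0454 ≈ 0.045

0.045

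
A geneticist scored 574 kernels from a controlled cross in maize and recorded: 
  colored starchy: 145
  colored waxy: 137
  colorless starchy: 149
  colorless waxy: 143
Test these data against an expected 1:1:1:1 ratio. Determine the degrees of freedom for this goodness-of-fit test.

A goodness-of-fit test with 4 phenotype classes has df = 4 − 1 = 3.

3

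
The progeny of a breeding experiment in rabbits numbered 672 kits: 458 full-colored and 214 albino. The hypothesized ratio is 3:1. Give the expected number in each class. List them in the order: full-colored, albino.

504, 168

Total ratio parts = 4. Expected numbers out of 672:
  full-colored: 672 × 3/4 = 504
  albino: 672 × 1/4 = 168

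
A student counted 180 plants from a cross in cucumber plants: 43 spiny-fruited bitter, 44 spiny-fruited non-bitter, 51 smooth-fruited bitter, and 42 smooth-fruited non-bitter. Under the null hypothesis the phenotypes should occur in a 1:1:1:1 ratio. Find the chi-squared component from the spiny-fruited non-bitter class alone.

Under the 1:1:1:1 hypothesis (Σ ratio = 4, N = 180):
  spiny-fruited bitter: 180 × 1/4 = 45
  spiny-fruited non-bitter: 180 × 1/4 = 45
  smooth-fruited bitter: 180 × 1/4 = 45
  smooth-fruited non-bitter: 180 × 1/4 = 45
Contribution of spiny-fruited non-bitter: (44 − 45)² / 45 = 0.0222

0.022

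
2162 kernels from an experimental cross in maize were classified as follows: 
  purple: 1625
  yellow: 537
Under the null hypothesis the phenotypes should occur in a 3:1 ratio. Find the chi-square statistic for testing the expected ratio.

Under the 3:1 hypothesis (Σ ratio = 4, N = 2162):
  purple: 2162 × 3/4 = 1621.5
  yellow: 2162 × 1/4 = 540.5
χ² = Σ (O − E)² / E
  purple: (1625 − 1621.5)² / 1621.5 = 0.0076
  yellow: (537 − 540.5)² / 540.5 = 0.0227
χ² = 0.0076 + 0.0227 = 0.0303 ≈ 0.030

0.030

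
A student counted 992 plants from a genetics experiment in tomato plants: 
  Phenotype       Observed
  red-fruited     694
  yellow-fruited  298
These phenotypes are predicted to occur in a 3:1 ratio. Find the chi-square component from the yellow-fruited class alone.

Total ratio parts = 4. Expected numbers out of 992:
  red-fruited: 992 × 3/4 = 744
  yellow-fruited: 992 × 1/4 = 248
Contribution of yellow-fruited: (298 − 248)² / 248 = 10.0806

10.081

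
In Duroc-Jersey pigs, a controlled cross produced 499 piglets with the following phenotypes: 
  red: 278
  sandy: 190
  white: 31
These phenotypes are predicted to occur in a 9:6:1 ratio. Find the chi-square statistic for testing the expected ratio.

0.071

Expected counts for N = 499 under a 9:6:1 ratio (total parts = 16):
  red: 499 × 9/16 = 280.6875
  sandy: 499 × 6/16 = 187.125
  white: 499 × 1/16 = 31.1875
χ² = Σ (O − E)² / E
  red: (278 − 280.6875)² / 280.6875 = 0.0257
  sandy: (190 − 187.125)² / 187.125 = 0.0442
  white: (31 − 31.1875)² / 31.1875 = 0.0011
χ² = 0.0257 + 0.0442 + 0.0011 = 0.071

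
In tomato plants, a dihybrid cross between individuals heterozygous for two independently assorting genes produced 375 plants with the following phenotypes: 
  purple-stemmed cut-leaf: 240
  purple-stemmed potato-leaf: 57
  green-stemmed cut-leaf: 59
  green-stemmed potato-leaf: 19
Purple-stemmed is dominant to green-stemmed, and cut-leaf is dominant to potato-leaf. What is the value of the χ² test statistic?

A dihybrid F₂ with independent assortment and complete dominance at both loci gives a 9:3:3:1 phenotypic ratio.
Total ratio parts = 16. Expected numbers out of 375:
  purple-stemmed cut-leaf: 375 × 9/16 = 210.9375
  purple-stemmed potato-leaf: 375 × 3/16 = 70.3125
  green-stemmed cut-leaf: 375 × 3/16 = 70.3125
  green-stemmed potato-leaf: 375 × 1/16 = 23.4375
χ² = Σ (O − E)² / E
  purple-stemmed cut-leaf: (240 − 210.9375)² / 210.9375 = 4.0042
  purple-stemmed potato-leaf: (57 − 70.3125)² / 70.3125 = 2.5205
  green-stemmed cut-leaf: (59 − 70.3125)² / 70.3125 = 1.8201
  green-stemmed potato-leaf: (19 − 23.4375)² / 23.4375 = 0.8402
χ² = 4.0042 + 2.5205 + 1.8201 + 0.8402 = 9.185

9.185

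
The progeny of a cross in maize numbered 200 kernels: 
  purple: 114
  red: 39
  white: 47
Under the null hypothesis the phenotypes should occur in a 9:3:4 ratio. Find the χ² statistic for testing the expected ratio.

Expected counts for N = 200 under a 9:3:4 ratio (total parts = 16):
  purple: 200 × 9/16 = 112.5
  red: 200 × 3/16 = 37.5
  white: 200 × 4/16 = 50
χ² = Σ (O − E)² / E
  purple: (114 − 112.5)² / 112.5 = 0.0200
  red: (39 − 37.5)² / 37.5 = 0.0600
  white: (47 − 50)² / 50 = 0.1800
χ² = 0.0200 + 0.0600 + 0.1800 = 0.260

0.260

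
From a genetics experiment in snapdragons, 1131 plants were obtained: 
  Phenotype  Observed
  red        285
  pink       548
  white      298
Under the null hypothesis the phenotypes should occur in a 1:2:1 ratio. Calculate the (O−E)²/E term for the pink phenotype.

Expected counts for N = 1131 under a 1:2:1 ratio (total parts = 4):
  red: 1131 × 1/4 = 282.75
  pink: 1131 × 2/4 = 565.5
  white: 1131 × 1/4 = 282.75
Contribution of pink: (548 − 565.5)² / 565.5 = 0.5416

0.542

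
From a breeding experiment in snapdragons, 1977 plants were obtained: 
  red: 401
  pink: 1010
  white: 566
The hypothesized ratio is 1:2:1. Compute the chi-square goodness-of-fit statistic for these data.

28.477

Expected counts for N = 1977 under a 1:2:1 ratio (total parts = 4):
  red: 1977 × 1/4 = 494.25
  pink: 1977 × 2/4 = 988.5
  white: 1977 × 1/4 = 494.25
χ² = Σ (O − E)² / E
  red: (401 − 494.25)² / 494.25 = 17.5934
  pink: (1010 − 988.5)² / 988.5 = 0.4676
  white: (566 − 494.25)² / 494.25 = 10.4159
χ² = 17.5934 + 0.4676 + 10.4159 = 28.4769 ≈ 28.477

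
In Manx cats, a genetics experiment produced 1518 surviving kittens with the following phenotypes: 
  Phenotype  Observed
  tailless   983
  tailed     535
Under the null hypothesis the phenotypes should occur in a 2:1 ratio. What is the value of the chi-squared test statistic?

Expected counts for N = 1518 under a 2:1 ratio (total parts = 3):
  tailless: 1518 × 2/3 = 1012
  tailed: 1518 × 1/3 = 506
χ² = Σ (O − E)² / E
  tailless: (983 − 1012)² / 1012 = 0.8310
  tailed: (535 − 506)² / 506 = 1.6621
χ² = 0.8310 + 1.6621 = 2.4931 ≈ 2.493

2.493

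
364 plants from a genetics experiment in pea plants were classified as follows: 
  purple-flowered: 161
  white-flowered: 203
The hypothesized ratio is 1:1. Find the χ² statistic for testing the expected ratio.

4.846

Expected counts for N = 364 under a 1:1 ratio (total parts = 2):
  purple-flowered: 364 × 1/2 = 182
  white-flowered: 364 × 1/2 = 182
χ² = Σ (O − E)² / E
  purple-flowered: (161 − 182)² / 182 = 2.4231
  white-flowered: (203 − 182)² / 182 = 2.4231
χ² = 2.4231 + 2.4231 = 4.8462 ≈ 4.846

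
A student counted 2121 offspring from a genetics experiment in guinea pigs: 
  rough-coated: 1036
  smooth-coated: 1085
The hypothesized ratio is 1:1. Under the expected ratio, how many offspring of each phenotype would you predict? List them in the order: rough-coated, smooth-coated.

1060.5, 1060.5

The 1:1 ratio has 2 parts, so with N = 2121 the expected counts are:
  rough-coated: 2121 × 1/2 = 1060.5
  smooth-coated: 2121 × 1/2 = 1060.5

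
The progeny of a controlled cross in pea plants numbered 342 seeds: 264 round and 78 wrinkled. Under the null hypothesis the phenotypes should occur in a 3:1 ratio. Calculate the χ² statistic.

Total ratio parts = 4. Expected numbers out of 342:
  round: 342 × 3/4 = 256.5
  wrinkled: 342 × 1/4 = 85.5
χ² = Σ (O − E)² / E
  round: (264 − 256.5)² / 256.5 = 0.2193
  wrinkled: (78 − 85.5)² / 85.5 = 0.6579
χ² = 0.2193 + 0.6579 = 0.8772 ≈ 0.877

0.877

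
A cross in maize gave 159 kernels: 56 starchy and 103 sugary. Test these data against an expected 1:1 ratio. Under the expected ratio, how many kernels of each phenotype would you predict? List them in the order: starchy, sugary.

Expected counts for N = 159 under a 1:1 ratio (total parts = 2):
  starchy: 159 × 1/2 = 79.5
  sugary: 159 × 1/2 = 79.5

79.5, 79.5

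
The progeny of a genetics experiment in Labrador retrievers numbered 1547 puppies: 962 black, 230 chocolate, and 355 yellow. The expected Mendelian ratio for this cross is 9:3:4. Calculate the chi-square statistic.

24.731

The 9:3:4 ratio has 16 parts, so with N = 1547 the expected counts are:
  black: 1547 × 9/16 = 870.1875
  chocolate: 1547 × 3/16 = 290.0625
  yellow: 1547 × 4/16 = 386.75
χ² = Σ (O − E)² / E
  black: (962 − 870.1875)² / 870.1875 = 9.6870
  chocolate: (230 − 290.0625)² / 290.0625 = 12.4370
  yellow: (355 − 386.75)² / 386.75 = 2.6065
χ² = 9.6870 + 12.4370 + 2.6065 = 24.7305 ≈ 24.731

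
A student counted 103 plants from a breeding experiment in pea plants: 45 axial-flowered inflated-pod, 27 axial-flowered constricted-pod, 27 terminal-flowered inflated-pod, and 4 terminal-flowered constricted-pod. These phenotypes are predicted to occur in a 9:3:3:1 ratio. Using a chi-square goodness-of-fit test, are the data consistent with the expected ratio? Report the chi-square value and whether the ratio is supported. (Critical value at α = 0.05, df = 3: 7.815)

Under the 9:3:3:1 hypothesis (Σ ratio = 16, N = 103):
  axial-flowered inflated-pod: 103 × 9/16 = 57.9375
  axial-flowered constricted-pod: 103 × 3/16 = 19.3125
  terminal-flowered inflated-pod: 103 × 3/16 = 19.3125
  terminal-flowered constricted-pod: 103 × 1/16 = 6.4375
χ² = Σ (O − E)² / E
  axial-flowered inflated-pod: (45 − 57.9375)² / 57.9375 = 2.8890
  axial-flowered constricted-pod: (27 − 19.3125)² / 19.3125 = 3.0601
  terminal-flowered inflated-pod: (27 − 19.3125)² / 19.3125 = 3.0601
  terminal-flowered constricted-pod: (4 − 6.4375)² / 6.4375 = 0.9229
χ² = 2.8890 + 3.0601 + 3.0601 + 0.9229 = 9.9321 ≈ 9.932
Degrees of freedom = 4 − 1 = 3; critical value at α = 0.05 is 7.815.
Since 9.932 > 7.815, we reject the null hypothesis — the data do not fit the 9:3:3:1 ratio.

9.932; not consistent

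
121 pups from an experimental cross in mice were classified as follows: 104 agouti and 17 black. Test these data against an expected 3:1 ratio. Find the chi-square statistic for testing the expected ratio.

Total ratio parts = 4. Expected numbers out of 121:
  agouti: 121 × 3/4 = 90.75
  black: 121 × 1/4 = 30.25
χ² = Σ (O − E)² / E
  agouti: (104 − 90.75)² / 90.75 = 1.9346
  black: (17 − 30.25)² / 30.25 = 5.8037
χ² = 1.9346 + 5.8037 = 7.7383 ≈ 7.738

7.738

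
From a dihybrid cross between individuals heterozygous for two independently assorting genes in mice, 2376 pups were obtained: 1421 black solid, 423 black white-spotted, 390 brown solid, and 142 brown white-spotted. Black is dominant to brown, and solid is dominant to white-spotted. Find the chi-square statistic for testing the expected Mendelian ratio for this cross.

13.678

A dihybrid F₂ with independent assortment and complete dominance at both loci gives a 9:3:3:1 phenotypic ratio.
Expected counts for N = 2376 under a 9:3:3:1 ratio (total parts = 16):
  black solid: 2376 × 9/16 = 1336.5
  black white-spotted: 2376 × 3/16 = 445.5
  brown solid: 2376 × 3/16 = 445.5
  brown white-spotted: 2376 × 1/16 = 148.5
χ² = Σ (O − E)² / E
  black solid: (1421 − 1336.5)² / 1336.5 = 5.3425
  black white-spotted: (423 − 445.5)² / 445.5 = 1.1364
  brown solid: (390 − 445.5)² / 445.5 = 6.9141
  brown white-spotted: (142 − 148.5)² / 148.5 = 0.2845
χ² = 5.3425 + 1.1364 + 6.9141 + 0.2845 = 13.6775 ≈ 13.678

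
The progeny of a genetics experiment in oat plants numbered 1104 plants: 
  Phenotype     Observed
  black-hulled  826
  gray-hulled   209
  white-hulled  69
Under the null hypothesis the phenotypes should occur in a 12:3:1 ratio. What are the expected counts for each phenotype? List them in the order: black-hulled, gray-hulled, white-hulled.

828, 207, 69

Expected counts for N = 1104 under a 12:3:1 ratio (total parts = 16):
  black-hulled: 1104 × 12/16 = 828
  gray-hulled: 1104 × 3/16 = 207
  white-hulled: 1104 × 1/16 = 69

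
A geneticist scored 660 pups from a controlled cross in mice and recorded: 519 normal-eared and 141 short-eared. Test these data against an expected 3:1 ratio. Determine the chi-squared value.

Under the 3:1 hypothesis (Σ ratio = 4, N = 660):
  normal-eared: 660 × 3/4 = 495
  short-eared: 660 × 1/4 = 165
χ² = Σ (O − E)² / E
  normal-eared: (519 − 495)² / 495 = 1.1636
  short-eared: (141 − 165)² / 165 = 3.4909
χ² = 1.1636 + 3.4909 = 4.6545 ≈ 4.655

4.655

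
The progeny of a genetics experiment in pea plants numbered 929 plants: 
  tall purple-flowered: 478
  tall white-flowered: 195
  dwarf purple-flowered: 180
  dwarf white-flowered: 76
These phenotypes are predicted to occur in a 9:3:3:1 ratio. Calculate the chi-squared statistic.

12.022

Expected counts for N = 929 under a 9:3:3:1 ratio (total parts = 16):
  tall purple-flowered: 929 × 9/16 = 522.5625
  tall white-flowered: 929 × 3/16 = 174.1875
  dwarf purple-flowered: 929 × 3/16 = 174.1875
  dwarf white-flowered: 929 × 1/16 = 58.0625
χ² = Σ (O − E)² / E
  tall purple-flowered: (478 − 522.5625)² / 522.5625 = 3.8002
  tall white-flowered: (195 − 174.1875)² / 174.1875 = 2.4867
  dwarf purple-flowered: (180 − 174.1875)² / 174.1875 = 0.1940
  dwarf white-flowered: (76 − 58.0625)² / 58.0625 = 5.5415
χ² = 3.8002 + 2.4867 + 0.1940 + 5.5415 = 12.0224 ≈ 12.022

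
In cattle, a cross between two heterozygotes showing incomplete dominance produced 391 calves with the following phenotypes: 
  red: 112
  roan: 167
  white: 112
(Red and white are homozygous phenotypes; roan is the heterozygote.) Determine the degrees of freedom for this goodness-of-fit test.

2

With incomplete dominance, a heterozygote × heterozygote cross gives a 1:2:1 phenotypic ratio.
A goodness-of-fit test with 3 phenotype classes has df = 3 − 1 = 2.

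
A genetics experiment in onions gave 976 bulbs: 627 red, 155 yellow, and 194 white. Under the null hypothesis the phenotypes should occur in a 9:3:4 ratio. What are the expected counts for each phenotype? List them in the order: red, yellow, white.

549, 183, 244

The 9:3:4 ratio has 16 parts, so with N = 976 the expected counts are:
  red: 976 × 9/16 = 549
  yellow: 976 × 3/16 = 183
  white: 976 × 4/16 = 244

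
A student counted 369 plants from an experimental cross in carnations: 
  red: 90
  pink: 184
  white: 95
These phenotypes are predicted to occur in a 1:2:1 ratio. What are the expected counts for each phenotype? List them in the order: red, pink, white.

92.25, 184.5, 92.25

Total ratio parts = 4. Expected numbers out of 369:
  red: 369 × 1/4 = 92.25
  pink: 369 × 2/4 = 184.5
  white: 369 × 1/4 = 92.25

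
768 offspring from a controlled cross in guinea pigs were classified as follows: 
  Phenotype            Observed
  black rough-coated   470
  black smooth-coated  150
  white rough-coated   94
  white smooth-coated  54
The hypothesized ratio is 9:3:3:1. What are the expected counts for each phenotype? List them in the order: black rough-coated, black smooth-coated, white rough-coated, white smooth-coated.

The 9:3:3:1 ratio has 16 parts, so with N = 768 the expected counts are:
  black rough-coated: 768 × 9/16 = 432
  black smooth-coated: 768 × 3/16 = 144
  white rough-coated: 768 × 3/16 = 144
  white smooth-coated: 768 × 1/16 = 48

432, 144, 144, 48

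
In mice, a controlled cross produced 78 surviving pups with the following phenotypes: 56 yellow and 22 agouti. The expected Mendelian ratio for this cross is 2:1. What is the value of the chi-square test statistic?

Expected counts for N = 78 under a 2:1 ratio (total parts = 3):
  yellow: 78 × 2/3 = 52
  agouti: 78 × 1/3 = 26
χ² = Σ (O − E)² / E
  yellow: (56 − 52)² / 52 = 0.3077
  agouti: (22 − 26)² / 26 = 0.6154
χ² = 0.3077 + 0.6154 = 0.9231 ≈ 0.923

0.923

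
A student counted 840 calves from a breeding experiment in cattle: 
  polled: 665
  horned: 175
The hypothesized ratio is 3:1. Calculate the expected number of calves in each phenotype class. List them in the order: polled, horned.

630, 210

The 3:1 ratio has 4 parts, so with N = 840 the expected counts are:
  polled: 840 × 3/4 = 630
  horned: 840 × 1/4 = 210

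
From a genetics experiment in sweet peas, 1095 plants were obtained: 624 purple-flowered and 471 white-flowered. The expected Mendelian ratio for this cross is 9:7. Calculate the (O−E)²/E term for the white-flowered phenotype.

The 9:7 ratio has 16 parts, so with N = 1095 the expected counts are:
  purple-flowered: 1095 × 9/16 = 615.9375
  white-flowered: 1095 × 7/16 = 479.0625
Contribution of white-flowered: (471 − 479.0625)² / 479.0625 = 0.1357

0.136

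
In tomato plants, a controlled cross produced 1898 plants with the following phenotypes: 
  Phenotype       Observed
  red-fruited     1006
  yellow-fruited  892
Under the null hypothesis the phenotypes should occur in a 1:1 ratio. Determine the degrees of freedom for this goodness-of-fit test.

1

A goodness-of-fit test with 2 phenotype classes has df = 2 − 1 = 1.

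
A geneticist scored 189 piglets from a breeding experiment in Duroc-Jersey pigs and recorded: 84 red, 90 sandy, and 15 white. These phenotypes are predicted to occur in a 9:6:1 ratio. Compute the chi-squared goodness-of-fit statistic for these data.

The 9:6:1 ratio has 16 parts, so with N = 189 the expected counts are:
  red: 189 × 9/16 = 106.3125
  sandy: 189 × 6/16 = 70.875
  white: 189 × 1/16 = 11.8125
χ² = Σ (O − E)² / E
  red: (84 − 106.3125)² / 106.3125 = 4.6829
  sandy: (90 − 70.875)² / 70.875 = 5.1607
  white: (15 − 11.8125)² / 11.8125 = 0.8601
χ² = 4.6829 + 5.1607 + 0.8601 = 10.7037 ≈ 10.704

10.704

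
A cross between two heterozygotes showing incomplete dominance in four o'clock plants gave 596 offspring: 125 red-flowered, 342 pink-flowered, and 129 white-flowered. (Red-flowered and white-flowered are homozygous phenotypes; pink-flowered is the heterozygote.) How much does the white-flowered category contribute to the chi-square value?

2.685

With incomplete dominance, a heterozygote × heterozygote cross gives a 1:2:1 phenotypic ratio.
Total ratio parts = 4. Expected numbers out of 596:
  red-flowered: 596 × 1/4 = 149
  pink-flowered: 596 × 2/4 = 298
  white-flowered: 596 × 1/4 = 149
Contribution of white-flowered: (129 − 149)² / 149 = 2.6846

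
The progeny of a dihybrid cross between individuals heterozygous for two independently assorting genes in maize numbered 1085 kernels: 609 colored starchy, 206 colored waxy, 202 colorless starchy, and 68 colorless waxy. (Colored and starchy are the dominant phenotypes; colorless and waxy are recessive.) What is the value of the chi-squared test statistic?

0.046

A dihybrid F₂ with independent assortment and complete dominance at both loci gives a 9:3:3:1 phenotypic ratio.
Expected counts for N = 1085 under a 9:3:3:1 ratio (total parts = 16):
  colored starchy: 1085 × 9/16 = 610.3125
  colored waxy: 1085 × 3/16 = 203.4375
  colorless starchy: 1085 × 3/16 = 203.4375
  colorless waxy: 1085 × 1/16 = 67.8125
χ² = Σ (O − E)² / E
  colored starchy: (609 − 610.3125)² / 610.3125 = 0.0028
  colored waxy: (206 − 203.4375)² / 203.4375 = 0.0323
  colorless starchy: (202 − 203.4375)² / 203.4375 = 0.0102
  colorless waxy: (68 − 67.8125)² / 67.8125 = 0.0005
χ² = 0.0028 + 0.0323 + 0.0102 + 0.0005 = 0.0458 ≈ 0.046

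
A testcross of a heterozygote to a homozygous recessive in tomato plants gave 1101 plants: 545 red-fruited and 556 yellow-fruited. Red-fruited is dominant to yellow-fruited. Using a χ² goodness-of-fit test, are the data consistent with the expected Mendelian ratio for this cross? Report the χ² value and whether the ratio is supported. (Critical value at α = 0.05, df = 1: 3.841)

A testcross of a heterozygote (Aa × aa) gives a 1:1 phenotypic ratio.
Expected counts for N = 1101 under a 1:1 ratio (total parts = 2):
  red-fruited: 1101 × 1/2 = 550.5
  yellow-fruited: 1101 × 1/2 = 550.5
χ² = Σ (O − E)² / E
  red-fruited: (545 − 550.5)² / 550.5 = 0.0550
  yellow-fruited: (556 − 550.5)² / 550.5 = 0.0550
χ² = 0.0550 + 0.0550 = 0.110
Degrees of freedom = 2 − 1 = 1; critical value at α = 0.05 is 3.841.
Since 0.110 < 3.841, we fail to reject the null hypothesis — the data are consistent with the 1:1 ratio.

0.110; consistent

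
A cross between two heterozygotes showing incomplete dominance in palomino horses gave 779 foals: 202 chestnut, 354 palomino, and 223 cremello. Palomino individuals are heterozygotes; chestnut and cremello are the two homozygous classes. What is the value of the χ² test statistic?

With incomplete dominance, a heterozygote × heterozygote cross gives a 1:2:1 phenotypic ratio.
Expected counts for N = 779 under a 1:2:1 ratio (total parts = 4):
  chestnut: 779 × 1/4 = 194.75
  palomino: 779 × 2/4 = 389.5
  cremello: 779 × 1/4 = 194.75
χ² = Σ (O − E)² / E
  chestnut: (202 − 194.75)² / 194.75 = 0.2699
  palomino: (354 − 389.5)² / 389.5 = 3.2356
  cremello: (223 − 194.75)² / 194.75 = 4.0979
χ² = 0.2699 + 3.2356 + 4.0979 = 7.6034 ≈ 7.603

7.603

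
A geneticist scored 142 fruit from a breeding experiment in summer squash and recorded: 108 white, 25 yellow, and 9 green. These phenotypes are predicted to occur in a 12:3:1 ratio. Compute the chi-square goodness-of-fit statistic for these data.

The 12:3:1 ratio has 16 parts, so with N = 142 the expected counts are:
  white: 142 × 12/16 = 106.5
  yellow: 142 × 3/16 = 26.625
  green: 142 × 1/16 = 8.875
χ² = Σ (O − E)² / E
  white: (108 − 106.5)² / 106.5 = 0.0211
  yellow: (25 − 26.625)² / 26.625 = 0.0992
  green: (9 − 8.875)² / 8.875 = 0.0018
χ² = 0.0211 + 0.0992 + 0.0018 = 0.1221 ≈ 0.122

0.122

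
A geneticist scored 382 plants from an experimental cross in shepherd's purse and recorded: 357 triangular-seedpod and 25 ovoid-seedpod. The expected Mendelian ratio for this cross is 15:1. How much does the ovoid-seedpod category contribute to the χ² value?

Under the 15:1 hypothesis (Σ ratio = 16, N = 382):
  triangular-seedpod: 382 × 15/16 = 358.125
  ovoid-seedpod: 382 × 1/16 = 23.875
Contribution of ovoid-seedpod: (25 − 23.875)² / 23.875 = 0.0530

0.053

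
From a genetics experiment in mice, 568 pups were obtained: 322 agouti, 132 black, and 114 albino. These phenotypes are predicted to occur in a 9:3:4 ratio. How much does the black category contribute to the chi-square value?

Under the 9:3:4 hypothesis (Σ ratio = 16, N = 568):
  agouti: 568 × 9/16 = 319.5
  black: 568 × 3/16 = 106.5
  albino: 568 × 4/16 = 142
Contribution of black: (132 − 106.5)² / 106.5 = 6.1056

6.106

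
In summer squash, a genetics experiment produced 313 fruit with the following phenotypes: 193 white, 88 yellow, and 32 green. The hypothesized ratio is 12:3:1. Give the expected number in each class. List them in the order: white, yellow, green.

234.75, 58.6875, 19.5625

Expected counts for N = 313 under a 12:3:1 ratio (total parts = 16):
  white: 313 × 12/16 = 234.75
  yellow: 313 × 3/16 = 58.6875
  green: 313 × 1/16 = 19.5625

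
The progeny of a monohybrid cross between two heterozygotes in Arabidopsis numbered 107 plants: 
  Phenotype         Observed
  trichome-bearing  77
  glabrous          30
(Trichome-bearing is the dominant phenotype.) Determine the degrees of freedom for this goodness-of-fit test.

For a monohybrid cross between heterozygotes with complete dominance, the expected phenotypic ratio is 3:1.
A goodness-of-fit test with 2 phenotype classes has df = 2 − 1 = 1.

1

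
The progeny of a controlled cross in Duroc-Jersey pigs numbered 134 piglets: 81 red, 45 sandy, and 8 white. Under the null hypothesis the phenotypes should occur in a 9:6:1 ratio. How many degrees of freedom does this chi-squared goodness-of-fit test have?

A goodness-of-fit test with 3 phenotype classes has df = 3 − 1 = 2.

2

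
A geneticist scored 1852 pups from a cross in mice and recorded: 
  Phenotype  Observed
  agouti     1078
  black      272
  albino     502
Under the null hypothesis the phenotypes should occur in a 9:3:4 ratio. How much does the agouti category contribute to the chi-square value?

Under the 9:3:4 hypothesis (Σ ratio = 16, N = 1852):
  agouti: 1852 × 9/16 = 1041.75
  black: 1852 × 3/16 = 347.25
  albino: 1852 × 4/16 = 463
Contribution of agouti: (1078 − 1041.75)² / 1041.75 = 1.2614

1.261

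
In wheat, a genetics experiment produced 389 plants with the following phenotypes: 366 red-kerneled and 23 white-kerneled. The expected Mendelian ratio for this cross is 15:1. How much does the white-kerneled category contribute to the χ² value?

Total ratio parts = 16. Expected numbers out of 389:
  red-kerneled: 389 × 15/16 = 364.6875
  white-kerneled: 389 × 1/16 = 24.3125
Contribution of white-kerneled: (23 − 24.3125)² / 24.3125 = 0.0709

0.071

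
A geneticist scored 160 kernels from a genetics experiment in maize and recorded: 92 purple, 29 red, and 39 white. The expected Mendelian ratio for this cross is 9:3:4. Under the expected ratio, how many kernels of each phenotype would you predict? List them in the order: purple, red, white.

90, 30, 40

The 9:3:4 ratio has 16 parts, so with N = 160 the expected counts are:
  purple: 160 × 9/16 = 90
  red: 160 × 3/16 = 30
  white: 160 × 4/16 = 40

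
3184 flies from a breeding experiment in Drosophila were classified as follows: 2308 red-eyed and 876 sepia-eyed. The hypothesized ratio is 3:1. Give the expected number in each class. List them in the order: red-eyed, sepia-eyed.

2388, 796

The 3:1 ratio has 4 parts, so with N = 3184 the expected counts are:
  red-eyed: 3184 × 3/4 = 2388
  sepia-eyed: 3184 × 1/4 = 796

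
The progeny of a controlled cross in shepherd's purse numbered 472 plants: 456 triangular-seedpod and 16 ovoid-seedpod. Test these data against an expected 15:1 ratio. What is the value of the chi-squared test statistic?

6.590

Under the 15:1 hypothesis (Σ ratio = 16, N = 472):
  triangular-seedpod: 472 × 15/16 = 442.5
  ovoid-seedpod: 472 × 1/16 = 29.5
χ² = Σ (O − E)² / E
  triangular-seedpod: (456 − 442.5)² / 442.5 = 0.4119
  ovoid-seedpod: (16 − 29.5)² / 29.5 = 6.1780
χ² = 0.4119 + 6.1780 = 6.5899 ≈ 6.590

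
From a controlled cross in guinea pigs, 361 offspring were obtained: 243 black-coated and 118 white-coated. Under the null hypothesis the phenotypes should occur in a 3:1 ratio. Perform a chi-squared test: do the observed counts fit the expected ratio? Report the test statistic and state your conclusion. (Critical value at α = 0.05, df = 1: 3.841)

Expected counts for N = 361 under a 3:1 ratio (total parts = 4):
  black-coated: 361 × 3/4 = 270.75
  white-coated: 361 × 1/4 = 90.25
χ² = Σ (O − E)² / E
  black-coated: (243 − 270.75)² / 270.75 = 2.8442
  white-coated: (118 − 90.25)² / 90.25 = 8.5325
χ² = 2.8442 + 8.5325 = 11.3767 ≈ 11.377
Degrees of freedom = 2 − 1 = 1; critical value at α = 0.05 is 3.841.
Since 11.377 > 3.841, we reject the null hypothesis — the data do not fit the 3:1 ratio.

11.377; not consistent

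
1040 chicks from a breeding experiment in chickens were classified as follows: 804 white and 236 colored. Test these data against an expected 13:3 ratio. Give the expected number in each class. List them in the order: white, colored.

845, 195

Expected counts for N = 1040 under a 13:3 ratio (total parts = 16):
  white: 1040 × 13/16 = 845
  colored: 1040 × 3/16 = 195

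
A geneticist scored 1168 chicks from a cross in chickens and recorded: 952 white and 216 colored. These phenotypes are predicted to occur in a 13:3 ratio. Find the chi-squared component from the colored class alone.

0.041

Under the 13:3 hypothesis (Σ ratio = 16, N = 1168):
  white: 1168 × 13/16 = 949
  colored: 1168 × 3/16 = 219
Contribution of colored: (216 − 219)² / 219 = 0.0411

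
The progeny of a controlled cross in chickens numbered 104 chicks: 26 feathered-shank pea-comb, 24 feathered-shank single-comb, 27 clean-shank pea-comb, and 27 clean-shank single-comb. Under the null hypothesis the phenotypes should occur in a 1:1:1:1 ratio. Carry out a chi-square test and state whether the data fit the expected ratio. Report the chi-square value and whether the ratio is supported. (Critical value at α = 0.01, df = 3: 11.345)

Expected counts for N = 104 under a 1:1:1:1 ratio (total parts = 4):
  feathered-shank pea-comb: 104 × 1/4 = 26
  feathered-shank single-comb: 104 × 1/4 = 26
  clean-shank pea-comb: 104 × 1/4 = 26
  clean-shank single-comb: 104 × 1/4 = 26
χ² = Σ (O − E)² / E
  feathered-shank pea-comb: (26 − 26)² / 26 = 0.0000
  feathered-shank single-comb: (24 − 26)² / 26 = 0.1538
  clean-shank pea-comb: (27 − 26)² / 26 = 0.0385
  clean-shank single-comb: (27 − 26)² / 26 = 0.0385
χ² = 0.0000 + 0.1538 + 0.0385 + 0.0385 = 0.2308 ≈ 0.231
Degrees of freedom = 4 − 1 = 3; critical value at α = 0.01 is 11.345.
Since 0.231 < 11.345, we fail to reject the null hypothesis — the data are consistent with the 1:1:1:1 ratio.

0.231; consistent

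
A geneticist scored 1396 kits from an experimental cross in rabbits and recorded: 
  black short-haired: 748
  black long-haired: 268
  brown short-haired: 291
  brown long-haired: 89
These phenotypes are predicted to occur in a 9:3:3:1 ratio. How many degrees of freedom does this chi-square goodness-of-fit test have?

3

A goodness-of-fit test with 4 phenotype classes has df = 4 − 1 = 3.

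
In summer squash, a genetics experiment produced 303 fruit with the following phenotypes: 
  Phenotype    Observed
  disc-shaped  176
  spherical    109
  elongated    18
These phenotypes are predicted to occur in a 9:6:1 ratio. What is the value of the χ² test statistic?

0.416

Under the 9:6:1 hypothesis (Σ ratio = 16, N = 303):
  disc-shaped: 303 × 9/16 = 170.4375
  spherical: 303 × 6/16 = 113.625
  elongated: 303 × 1/16 = 18.9375
χ² = Σ (O − E)² / E
  disc-shaped: (176 − 170.4375)² / 170.4375 = 0.1815
  spherical: (109 − 113.625)² / 113.625 = 0.1883
  elongated: (18 − 18.9375)² / 18.9375 = 0.0464
χ² = 0.1815 + 0.1883 + 0.0464 = 0.4162 ≈ 0.416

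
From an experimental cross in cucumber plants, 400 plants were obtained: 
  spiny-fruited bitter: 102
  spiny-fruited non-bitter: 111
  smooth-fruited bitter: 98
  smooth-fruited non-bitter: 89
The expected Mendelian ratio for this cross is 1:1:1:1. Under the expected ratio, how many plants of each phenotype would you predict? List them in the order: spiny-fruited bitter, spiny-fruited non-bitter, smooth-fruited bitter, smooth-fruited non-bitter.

The 1:1:1:1 ratio has 4 parts, so with N = 400 the expected counts are:
  spiny-fruited bitter: 400 × 1/4 = 100
  spiny-fruited non-bitter: 400 × 1/4 = 100
  smooth-fruited bitter: 400 × 1/4 = 100
  smooth-fruited non-bitter: 400 × 1/4 = 100

100, 100, 100, 100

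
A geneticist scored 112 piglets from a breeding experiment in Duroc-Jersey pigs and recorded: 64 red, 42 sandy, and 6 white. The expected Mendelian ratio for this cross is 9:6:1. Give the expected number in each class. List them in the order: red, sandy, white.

63, 42, 7

Total ratio parts = 16. Expected numbers out of 112:
  red: 112 × 9/16 = 63
  sandy: 112 × 6/16 = 42
  white: 112 × 1/16 = 7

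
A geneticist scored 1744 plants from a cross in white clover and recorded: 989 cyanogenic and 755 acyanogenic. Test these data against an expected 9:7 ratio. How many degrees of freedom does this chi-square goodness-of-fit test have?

A goodness-of-fit test with 2 phenotype classes has df = 2 − 1 = 1.

1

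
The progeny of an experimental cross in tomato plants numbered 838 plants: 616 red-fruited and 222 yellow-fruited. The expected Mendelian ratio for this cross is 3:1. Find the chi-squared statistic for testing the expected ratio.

0.994

The 3:1 ratio has 4 parts, so with N = 838 the expected counts are:
  red-fruited: 838 × 3/4 = 628.5
  yellow-fruited: 838 × 1/4 = 209.5
χ² = Σ (O − E)² / E
  red-fruited: (616 − 628.5)² / 628.5 = 0.2486
  yellow-fruited: (222 − 209.5)² / 209.5 = 0.7458
χ² = 0.2486 + 0.7458 = 0.9944 ≈ 0.994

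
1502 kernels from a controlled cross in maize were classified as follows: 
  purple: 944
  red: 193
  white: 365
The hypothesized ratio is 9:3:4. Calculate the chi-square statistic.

Total ratio parts = 16. Expected numbers out of 1502:
  purple: 1502 × 9/16 = 844.875
  red: 1502 × 3/16 = 281.625
  white: 1502 × 4/16 = 375.5
χ² = Σ (O − E)² / E
  purple: (944 − 844.875)² / 844.875 = 11.6298
  red: (193 − 281.625)² / 281.625 = 27.8895
  white: (365 − 375.5)² / 375.5 = 0.2936
χ² = 11.6298 + 27.8895 + 0.2936 = 39.8129 ≈ 39.813

39.813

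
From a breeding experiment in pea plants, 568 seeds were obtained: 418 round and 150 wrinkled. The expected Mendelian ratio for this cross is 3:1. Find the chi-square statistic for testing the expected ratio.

0.601

The 3:1 ratio has 4 parts, so with N = 568 the expected counts are:
  round: 568 × 3/4 = 426
  wrinkled: 568 × 1/4 = 142
χ² = Σ (O − E)² / E
  round: (418 − 426)² / 426 = 0.1502
  wrinkled: (150 − 142)² / 142 = 0.4507
χ² = 0.1502 + 0.4507 = 0.6009 ≈ 0.601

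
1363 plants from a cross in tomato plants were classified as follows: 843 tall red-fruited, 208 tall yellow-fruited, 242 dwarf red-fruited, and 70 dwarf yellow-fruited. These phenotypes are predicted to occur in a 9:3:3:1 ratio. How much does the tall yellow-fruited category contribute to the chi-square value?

8.852

The 9:3:3:1 ratio has 16 parts, so with N = 1363 the expected counts are:
  tall red-fruited: 1363 × 9/16 = 766.6875
  tall yellow-fruited: 1363 × 3/16 = 255.5625
  dwarf red-fruited: 1363 × 3/16 = 255.5625
  dwarf yellow-fruited: 1363 × 1/16 = 85.1875
Contribution of tall yellow-fruited: (208 − 255.5625)² / 255.5625 = 8.8518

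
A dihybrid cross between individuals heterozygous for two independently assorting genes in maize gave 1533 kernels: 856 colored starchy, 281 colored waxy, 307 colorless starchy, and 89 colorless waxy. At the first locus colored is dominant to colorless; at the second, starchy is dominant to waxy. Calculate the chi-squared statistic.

A dihybrid F₂ with independent assortment and complete dominance at both loci gives a 9:3:3:1 phenotypic ratio.
The 9:3:3:1 ratio has 16 parts, so with N = 1533 the expected counts are:
  colored starchy: 1533 × 9/16 = 862.3125
  colored waxy: 1533 × 3/16 = 287.4375
  colorless starchy: 1533 × 3/16 = 287.4375
  colorless waxy: 1533 × 1/16 = 95.8125
χ² = Σ (O − E)² / E
  colored starchy: (856 − 862.3125)² / 862.3125 = 0.0462
  colored waxy: (281 − 287.4375)² / 287.4375 = 0.1442
  colorless starchy: (307 − 287.4375)² / 287.4375 = 1.3314
  colorless waxy: (89 − 95.8125)² / 95.8125 = 0.4844
χ² = 0.0462 + 0.1442 + 1.3314 + 0.4844 = 2.0062 ≈ 2.006

2.006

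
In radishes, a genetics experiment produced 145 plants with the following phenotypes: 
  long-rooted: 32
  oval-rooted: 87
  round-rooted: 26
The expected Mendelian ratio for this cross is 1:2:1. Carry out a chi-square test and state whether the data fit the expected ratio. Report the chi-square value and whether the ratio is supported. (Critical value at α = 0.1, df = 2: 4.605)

6.297; not consistent

Total ratio parts = 4. Expected numbers out of 145:
  long-rooted: 145 × 1/4 = 36.25
  oval-rooted: 145 × 2/4 = 72.5
  round-rooted: 145 × 1/4 = 36.25
χ² = Σ (O − E)² / E
  long-rooted: (32 − 36.25)² / 36.25 = 0.4983
  oval-rooted: (87 − 72.5)² / 72.5 = 2.9000
  round-rooted: (26 − 36.25)² / 36.25 = 2.8983
χ² = 0.4983 + 2.9000 + 2.8983 = 6.2966 ≈ 6.297
Degrees of freedom = 3 − 1 = 2; critical value at α = 0.1 is 4.605.
Since 6.297 > 4.605, we reject the null hypothesis — the data do not fit the 1:2:1 ratio.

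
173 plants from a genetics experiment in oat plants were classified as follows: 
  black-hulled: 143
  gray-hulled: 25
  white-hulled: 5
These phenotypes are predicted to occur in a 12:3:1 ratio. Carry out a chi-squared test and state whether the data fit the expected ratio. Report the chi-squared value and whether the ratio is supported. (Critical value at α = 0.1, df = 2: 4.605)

The 12:3:1 ratio has 16 parts, so with N = 173 the expected counts are:
  black-hulled: 173 × 12/16 = 129.75
  gray-hulled: 173 × 3/16 = 32.4375
  white-hulled: 173 × 1/16 = 10.8125
χ² = Σ (O − E)² / E
  black-hulled: (143 − 129.75)² / 129.75 = 1.3531
  gray-hulled: (25 − 32.4375)² / 32.4375 = 1.7053
  white-hulled: (5 − 10.8125)² / 10.8125 = 3.1246
χ² = 1.3531 + 1.7053 + 3.1246 = 6.183
Degrees of freedom = 3 − 1 = 2; critical value at α = 0.1 is 4.605.
Since 6.183 > 4.605, we reject the null hypothesis — the data do not fit the 12:3:1 ratio.

6.183; not consistent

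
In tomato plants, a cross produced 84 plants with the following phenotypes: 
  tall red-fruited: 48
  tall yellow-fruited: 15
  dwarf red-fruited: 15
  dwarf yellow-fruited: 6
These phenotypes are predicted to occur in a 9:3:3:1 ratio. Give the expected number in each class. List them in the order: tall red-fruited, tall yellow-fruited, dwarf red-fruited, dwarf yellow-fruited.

47.25, 15.75, 15.75, 5.25

Under the 9:3:3:1 hypothesis (Σ ratio = 16, N = 84):
  tall red-fruited: 84 × 9/16 = 47.25
  tall yellow-fruited: 84 × 3/16 = 15.75
  dwarf red-fruited: 84 × 3/16 = 15.75
  dwarf yellow-fruited: 84 × 1/16 = 5.25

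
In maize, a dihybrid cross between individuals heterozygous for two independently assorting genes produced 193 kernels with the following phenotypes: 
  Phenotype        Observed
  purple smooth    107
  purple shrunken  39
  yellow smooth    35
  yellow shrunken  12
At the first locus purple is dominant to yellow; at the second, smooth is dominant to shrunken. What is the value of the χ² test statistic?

A dihybrid F₂ with independent assortment and complete dominance at both loci gives a 9:3:3:1 phenotypic ratio.
Under the 9:3:3:1 hypothesis (Σ ratio = 16, N = 193):
  purple smooth: 193 × 9/16 = 108.5625
  purple shrunken: 193 × 3/16 = 36.1875
  yellow smooth: 193 × 3/16 = 36.1875
  yellow shrunken: 193 × 1/16 = 12.0625
χ² = Σ (O − E)² / E
  purple smooth: (107 − 108.5625)² / 108.5625 = 0.0225
  purple shrunken: (39 − 36.1875)² / 36.1875 = 0.2186
  yellow smooth: (35 − 36.1875)² / 36.1875 = 0.0390
  yellow shrunken: (12 − 12.0625)² / 12.0625 = 0.0003
χ² = 0.0225 + 0.2186 + 0.0390 + 0.0003 = 0.2804 ≈ 0.280

0.280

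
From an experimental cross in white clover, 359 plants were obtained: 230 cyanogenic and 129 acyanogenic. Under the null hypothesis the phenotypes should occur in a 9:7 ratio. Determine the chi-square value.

The 9:7 ratio has 16 parts, so with N = 359 the expected counts are:
  cyanogenic: 359 × 9/16 = 201.9375
  acyanogenic: 359 × 7/16 = 157.0625
χ² = Σ (O − E)² / E
  cyanogenic: (230 − 201.9375)² / 201.9375 = 3.8997
  acyanogenic: (129 − 157.0625)² / 157.0625 = 5.0140
χ² = 3.8997 + 5.0140 = 8.9137 ≈ 8.914

8.914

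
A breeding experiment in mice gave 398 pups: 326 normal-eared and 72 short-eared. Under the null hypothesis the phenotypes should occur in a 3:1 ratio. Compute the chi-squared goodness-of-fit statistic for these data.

Expected counts for N = 398 under a 3:1 ratio (total parts = 4):
  normal-eared: 398 × 3/4 = 298.5
  short-eared: 398 × 1/4 = 99.5
χ² = Σ (O − E)² / E
  normal-eared: (326 − 298.5)² / 298.5 = 2.5335
  short-eared: (72 − 99.5)² / 99.5 = 7.6005
χ² = 2.5335 + 7.6005 = 10.134

10.134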